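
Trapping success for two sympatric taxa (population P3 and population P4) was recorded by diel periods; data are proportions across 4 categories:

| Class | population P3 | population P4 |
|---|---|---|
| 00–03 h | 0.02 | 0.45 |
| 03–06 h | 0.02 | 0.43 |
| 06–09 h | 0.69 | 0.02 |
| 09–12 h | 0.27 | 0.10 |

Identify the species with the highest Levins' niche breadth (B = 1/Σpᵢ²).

Σp_P3ᵢ² = 0.02² + 0.02² + 0.69² + 0.27² = 0.0004 + 0.0004 + 0.4761 + 0.0729 = 0.5498
B_P3 = 1 / 0.5498 = 1.8188
Σp_P4ᵢ² = 0.45² + 0.43² + 0.02² + 0.10² = 0.2025 + 0.1849 + 0.0004 + 0.0100 = 0.3978
B_P4 = 1 / 0.3978 = 2.5138
Highest B → broadest niche (most generalist): population P4 (B = 2.51).

population P4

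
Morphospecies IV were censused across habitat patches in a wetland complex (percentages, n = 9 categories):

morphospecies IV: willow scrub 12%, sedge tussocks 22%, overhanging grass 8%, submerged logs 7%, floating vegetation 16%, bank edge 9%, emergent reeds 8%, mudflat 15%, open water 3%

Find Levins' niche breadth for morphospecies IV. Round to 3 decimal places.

7.267

Convert percentages to proportions (divide by 100).
Σpᵢ² = 0.12² + 0.22² + 0.08² + 0.07² + 0.16² + 0.09² + 0.08² + 0.15² + 0.03² = 0.0144 + 0.0484 + 0.0064 + 0.0049 + 0.0256 + 0.0081 + 0.0064 + 0.0225 + 0.0009 = 0.1376
B = 1 / 0.1376 = 7.26744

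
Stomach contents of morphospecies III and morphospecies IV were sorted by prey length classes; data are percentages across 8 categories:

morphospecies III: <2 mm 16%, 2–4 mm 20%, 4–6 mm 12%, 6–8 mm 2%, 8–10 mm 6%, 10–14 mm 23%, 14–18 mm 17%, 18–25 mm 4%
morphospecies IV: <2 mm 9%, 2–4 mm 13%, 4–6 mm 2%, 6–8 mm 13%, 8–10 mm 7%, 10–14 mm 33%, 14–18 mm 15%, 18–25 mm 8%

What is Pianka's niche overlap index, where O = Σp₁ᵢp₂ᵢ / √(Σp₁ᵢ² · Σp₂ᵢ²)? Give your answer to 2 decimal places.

Convert percentages to proportions (divide by 100).
Σ p₁ᵢp₂ᵢ = 0.0144 + 0.0260 + 0.0024 + 0.0026 + 0.0042 + 0.0759 + 0.0255 + 0.0032 = 0.1542
Σp_1ᵢ² = 0.16² + 0.20² + 0.12² + 0.02² + 0.06² + 0.23² + 0.17² + 0.04² = 0.0256 + 0.0400 + 0.0144 + 0.0004 + 0.0036 + 0.0529 + 0.0289 + 0.0016 = 0.1674
Σp_2ᵢ² = 0.09² + 0.13² + 0.02² + 0.13² + 0.07² + 0.33² + 0.15² + 0.08² = 0.0081 + 0.0169 + 0.0004 + 0.0169 + 0.0049 + 0.1089 + 0.0225 + 0.0064 = 0.1850
O = 0.1542 / √(0.1674 × 0.1850) = 0.1542 / 0.17598 = 0.8762

0.88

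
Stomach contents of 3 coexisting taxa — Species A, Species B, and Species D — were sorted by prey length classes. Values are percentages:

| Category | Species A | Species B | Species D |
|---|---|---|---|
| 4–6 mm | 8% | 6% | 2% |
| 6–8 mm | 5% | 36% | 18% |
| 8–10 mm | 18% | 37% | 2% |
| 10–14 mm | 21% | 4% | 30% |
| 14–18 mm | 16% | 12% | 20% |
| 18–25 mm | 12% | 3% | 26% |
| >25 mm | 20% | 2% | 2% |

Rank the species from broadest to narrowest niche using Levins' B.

Convert percentages to proportions (divide by 100).
Σp_Aᵢ² = 0.08² + 0.05² + 0.18² + 0.21² + 0.16² + 0.12² + 0.20² = 0.0064 + 0.0025 + 0.0324 + 0.0441 + 0.0256 + 0.0144 + 0.0400 = 0.1654
B_A = 1 / 0.1654 = 6.0459
Σp_Bᵢ² = 0.06² + 0.36² + 0.37² + 0.04² + 0.12² + 0.03² + 0.02² = 0.0036 + 0.1296 + 0.1369 + 0.0016 + 0.0144 + 0.0009 + 0.0004 = 0.2874
B_B = 1 / 0.2874 = 3.4795
Σp_Dᵢ² = 0.02² + 0.18² + 0.02² + 0.30² + 0.20² + 0.26² + 0.02² = 0.0004 + 0.0324 + 0.0004 + 0.0900 + 0.0400 + 0.0676 + 0.0004 = 0.2312
B_D = 1 / 0.2312 = 4.3253
Ranking by B (broadest → narrowest): Species A (6.05) > Species D (4.33) > Species B (3.48)

Species A > Species D > Species B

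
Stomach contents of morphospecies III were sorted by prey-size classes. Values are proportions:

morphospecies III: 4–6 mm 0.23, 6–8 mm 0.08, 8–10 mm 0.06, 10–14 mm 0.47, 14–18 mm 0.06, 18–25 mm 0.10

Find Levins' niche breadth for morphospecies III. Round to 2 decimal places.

Σpᵢ² = 0.23² + 0.08² + 0.06² + 0.47² + 0.06² + 0.10² = 0.0529 + 0.0064 + 0.0036 + 0.2209 + 0.0036 + 0.0100 = 0.2974
B = 1 / 0.2974 = 3.3625

3.36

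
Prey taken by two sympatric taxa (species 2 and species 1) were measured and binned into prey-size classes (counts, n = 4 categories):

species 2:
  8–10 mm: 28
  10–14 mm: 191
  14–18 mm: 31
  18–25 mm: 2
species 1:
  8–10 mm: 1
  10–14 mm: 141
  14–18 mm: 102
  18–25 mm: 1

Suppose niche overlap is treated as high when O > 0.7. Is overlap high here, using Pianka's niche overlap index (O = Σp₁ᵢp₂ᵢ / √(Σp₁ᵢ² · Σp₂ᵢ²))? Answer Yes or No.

Proportions for species 2 (n=252): 28/252=0.1111, 191/252=0.7579, 31/252=0.1230, 2/252=0.0079
Proportions for species 1 (n=245): 1/245=0.0041, 141/245=0.5755, 102/245=0.4163, 1/245=0.0041
Σ p₁ᵢp₂ᵢ = 0.000456 + 0.436171 + 0.051205 + 0.000032 = 0.487864
Σp_1ᵢ² = 0.1111² + 0.7579² + 0.1230² + 0.0079² = 0.012343 + 0.574412 + 0.015129 + 0.000062 = 0.601946
Σp_2ᵢ² = 0.0041² + 0.5755² + 0.4163² + 0.0041² = 0.000017 + 0.331200 + 0.173306 + 0.000017 = 0.504540
O = 0.487864 / √(0.601946 × 0.504540) = 0.487864 / 0.5510951 = 0.8853
O = 0.8853 > 0.7 → Yes.

Yes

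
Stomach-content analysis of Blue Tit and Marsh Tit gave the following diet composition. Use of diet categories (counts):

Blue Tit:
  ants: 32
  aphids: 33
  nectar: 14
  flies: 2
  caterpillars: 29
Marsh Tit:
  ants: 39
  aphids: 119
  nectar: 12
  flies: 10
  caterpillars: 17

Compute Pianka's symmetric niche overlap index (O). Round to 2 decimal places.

Proportions for Blue Tit (n=110): 32/110=0.2909, 33/110=0.3000, 14/110=0.1273, 2/110=0.0182, 29/110=0.2636
Proportions for Marsh Tit (n=197): 39/197=0.1980, 119/197=0.6041, 12/197=0.0609, 10/197=0.0508, 17/197=0.0863
Σ p₁ᵢp₂ᵢ = 0.057598 + 0.181230 + 0.007753 + 0.000925 + 0.022749 = 0.270255
Σp_1ᵢ² = 0.2909² + 0.3000² + 0.1273² + 0.0182² + 0.2636² = 0.084623 + 0.090000 + 0.016205 + 0.000331 + 0.069485 = 0.260644
Σp_2ᵢ² = 0.1980² + 0.6041² + 0.0609² + 0.0508² + 0.0863² = 0.039204 + 0.364937 + 0.003709 + 0.002581 + 0.007448 = 0.417879
O = 0.270255 / √(0.260644 × 0.417879) = 0.270255 / 0.3300267 = 0.8189

0.82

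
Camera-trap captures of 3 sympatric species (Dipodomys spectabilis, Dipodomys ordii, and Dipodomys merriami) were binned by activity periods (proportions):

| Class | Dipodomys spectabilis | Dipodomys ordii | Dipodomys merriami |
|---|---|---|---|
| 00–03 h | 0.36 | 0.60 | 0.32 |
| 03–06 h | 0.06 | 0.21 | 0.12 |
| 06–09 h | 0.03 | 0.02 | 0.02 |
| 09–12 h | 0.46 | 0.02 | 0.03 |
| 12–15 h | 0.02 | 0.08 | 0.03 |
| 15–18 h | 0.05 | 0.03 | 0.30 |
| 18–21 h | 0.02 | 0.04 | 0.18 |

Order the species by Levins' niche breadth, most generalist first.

Σp_specᵢ² = 0.36² + 0.06² + 0.03² + 0.46² + 0.02² + 0.05² + 0.02² = 0.1296 + 0.0036 + 0.0009 + 0.2116 + 0.0004 + 0.0025 + 0.0004 = 0.3490
B_spec = 1 / 0.3490 = 2.8653
Σp_ordiᵢ² = 0.60² + 0.21² + 0.02² + 0.02² + 0.08² + 0.03² + 0.04² = 0.3600 + 0.0441 + 0.0004 + 0.0004 + 0.0064 + 0.0009 + 0.0016 = 0.4138
B_ordi = 1 / 0.4138 = 2.4166
Σp_merrᵢ² = 0.32² + 0.12² + 0.02² + 0.03² + 0.03² + 0.30² + 0.18² = 0.1024 + 0.0144 + 0.0004 + 0.0009 + 0.0009 + 0.0900 + 0.0324 = 0.2414
B_merr = 1 / 0.2414 = 4.1425
Ranking by B (broadest → narrowest): Dipodomys merriami (4.14) > Dipodomys spectabilis (2.87) > Dipodomys ordii (2.42)

Dipodomys merriami > Dipodomys spectabilis > Dipodomys ordii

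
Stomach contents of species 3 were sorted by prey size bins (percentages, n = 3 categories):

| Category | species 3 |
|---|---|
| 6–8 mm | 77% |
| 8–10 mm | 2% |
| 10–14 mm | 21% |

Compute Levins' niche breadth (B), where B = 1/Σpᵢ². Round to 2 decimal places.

Convert percentages to proportions (divide by 100).
Σpᵢ² = 0.77² + 0.02² + 0.21² = 0.5929 + 0.0004 + 0.0441 = 0.6374
B = 1 / 0.6374 = 1.5689

1.57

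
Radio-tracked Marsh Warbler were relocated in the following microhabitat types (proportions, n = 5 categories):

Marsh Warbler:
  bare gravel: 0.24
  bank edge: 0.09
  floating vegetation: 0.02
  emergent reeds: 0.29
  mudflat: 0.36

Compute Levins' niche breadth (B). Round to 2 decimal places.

Σpᵢ² = 0.24² + 0.09² + 0.02² + 0.29² + 0.36² = 0.0576 + 0.0081 + 0.0004 + 0.0841 + 0.1296 = 0.2798
B = 1 / 0.2798 = 3.5740

3.57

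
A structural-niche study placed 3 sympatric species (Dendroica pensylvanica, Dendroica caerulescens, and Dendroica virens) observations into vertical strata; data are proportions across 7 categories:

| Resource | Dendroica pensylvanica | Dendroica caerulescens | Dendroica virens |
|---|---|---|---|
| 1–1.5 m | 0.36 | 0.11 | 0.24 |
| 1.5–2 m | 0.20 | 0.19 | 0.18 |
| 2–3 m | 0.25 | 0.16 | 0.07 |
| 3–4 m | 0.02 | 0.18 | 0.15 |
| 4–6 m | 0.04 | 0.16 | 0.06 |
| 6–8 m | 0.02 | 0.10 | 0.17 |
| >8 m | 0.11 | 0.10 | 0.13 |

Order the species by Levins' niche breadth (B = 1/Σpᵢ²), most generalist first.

Σp_pensᵢ² = 0.36² + 0.20² + 0.25² + 0.02² + 0.04² + 0.02² + 0.11² = 0.1296 + 0.0400 + 0.0625 + 0.0004 + 0.0016 + 0.0004 + 0.0121 = 0.2466
B_pens = 1 / 0.2466 = 4.0552
Σp_caerᵢ² = 0.11² + 0.19² + 0.16² + 0.18² + 0.16² + 0.10² + 0.10² = 0.0121 + 0.0361 + 0.0256 + 0.0324 + 0.0256 + 0.0100 + 0.0100 = 0.1518
B_caer = 1 / 0.1518 = 6.5876
Σp_vireᵢ² = 0.24² + 0.18² + 0.07² + 0.15² + 0.06² + 0.17² + 0.13² = 0.0576 + 0.0324 + 0.0049 + 0.0225 + 0.0036 + 0.0289 + 0.0169 = 0.1668
B_vire = 1 / 0.1668 = 5.9952
Ranking by B (broadest → narrowest): Dendroica caerulescens (6.59) > Dendroica virens (6.00) > Dendroica pensylvanica (4.06)

Dendroica caerulescens > Dendroica virens > Dendroica pensylvanica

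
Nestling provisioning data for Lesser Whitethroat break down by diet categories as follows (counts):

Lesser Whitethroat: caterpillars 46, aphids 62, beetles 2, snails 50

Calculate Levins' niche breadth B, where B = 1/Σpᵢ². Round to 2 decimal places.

Proportions for Lesser Whitethroat (n=160): 46/160=0.2875, 62/160=0.3875, 2/160=0.0125, 50/160=0.3125
Σpᵢ² = 0.2875² + 0.3875² + 0.0125² + 0.3125² = 0.082656 + 0.150156 + 0.000156 + 0.097656 = 0.330624
B = 1 / 0.330624 = 3.0246

3.02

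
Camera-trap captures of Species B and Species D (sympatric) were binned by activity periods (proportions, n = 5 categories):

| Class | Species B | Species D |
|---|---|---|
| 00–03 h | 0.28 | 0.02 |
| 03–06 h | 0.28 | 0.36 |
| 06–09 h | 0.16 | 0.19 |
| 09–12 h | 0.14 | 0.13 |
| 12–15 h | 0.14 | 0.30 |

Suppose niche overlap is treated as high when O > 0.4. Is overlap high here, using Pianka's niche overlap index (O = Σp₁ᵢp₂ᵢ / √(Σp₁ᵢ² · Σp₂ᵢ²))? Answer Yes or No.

Σ p₁ᵢp₂ᵢ = 0.0056 + 0.1008 + 0.0304 + 0.0182 + 0.0420 = 0.1970
Σp_1ᵢ² = 0.28² + 0.28² + 0.16² + 0.14² + 0.14² = 0.0784 + 0.0784 + 0.0256 + 0.0196 + 0.0196 = 0.2216
Σp_2ᵢ² = 0.02² + 0.36² + 0.19² + 0.13² + 0.30² = 0.0004 + 0.1296 + 0.0361 + 0.0169 + 0.0900 = 0.2730
O = 0.1970 / √(0.2216 × 0.2730) = 0.1970 / 0.24596 = 0.8009
O = 0.8009 > 0.4 → Yes.

Yes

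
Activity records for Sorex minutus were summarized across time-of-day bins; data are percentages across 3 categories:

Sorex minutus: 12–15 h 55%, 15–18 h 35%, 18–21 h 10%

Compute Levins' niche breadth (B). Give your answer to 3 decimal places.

Convert percentages to proportions (divide by 100).
Σpᵢ² = 0.55² + 0.35² + 0.10² = 0.3025 + 0.1225 + 0.0100 = 0.4350
B = 1 / 0.4350 = 2.29885

2.299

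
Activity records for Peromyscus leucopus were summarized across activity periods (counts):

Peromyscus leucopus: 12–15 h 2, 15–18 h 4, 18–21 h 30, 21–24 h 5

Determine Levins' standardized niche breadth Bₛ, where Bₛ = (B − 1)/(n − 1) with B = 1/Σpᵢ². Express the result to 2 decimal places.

0.26

Proportions for Peromyscus leucopus (n=41): 2/41=0.0488, 4/41=0.0976, 30/41=0.7317, 5/41=0.1220
Σpᵢ² = 0.0488² + 0.0976² + 0.7317² + 0.1220² = 0.002381 + 0.009526 + 0.535385 + 0.014884 = 0.562176
B = 1 / 0.562176 = 1.7788
Bₛ = (B − 1)/(n − 1) = (1.7788 − 1)/(4 − 1) = 0.7788/3 = 0.2596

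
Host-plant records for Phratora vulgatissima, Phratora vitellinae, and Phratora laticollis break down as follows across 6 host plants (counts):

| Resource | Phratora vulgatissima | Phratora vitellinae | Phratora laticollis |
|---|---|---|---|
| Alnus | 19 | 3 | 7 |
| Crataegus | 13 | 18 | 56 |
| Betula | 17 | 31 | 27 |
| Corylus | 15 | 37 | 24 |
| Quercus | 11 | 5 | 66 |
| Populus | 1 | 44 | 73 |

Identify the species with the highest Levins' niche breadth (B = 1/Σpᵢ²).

Proportions for Phratora vulgatissima (n=76): 19/76=0.2500, 13/76=0.1711, 17/76=0.2237, 15/76=0.1974, 11/76=0.1447, 1/76=0.0132
Proportions for Phratora vitellinae (n=138): 3/138=0.0217, 18/138=0.1304, 31/138=0.2246, 37/138=0.2681, 5/138=0.0362, 44/138=0.3188
Proportions for Phratora laticollis (n=253): 7/253=0.0277, 56/253=0.2213, 27/253=0.1067, 24/253=0.0949, 66/253=0.2609, 73/253=0.2885
Σp_vulgᵢ² = 0.2500² + 0.1711² + 0.2237² + 0.1974² + 0.1447² + 0.0132² = 0.062500 + 0.029275 + 0.050042 + 0.038967 + 0.020938 + 0.000174 = 0.201896
B_vulg = 1 / 0.201896 = 4.9530
Σp_viteᵢ² = 0.0217² + 0.1304² + 0.2246² + 0.2681² + 0.0362² + 0.3188² = 0.000471 + 0.017004 + 0.050445 + 0.071878 + 0.001310 + 0.101633 = 0.242741
B_vite = 1 / 0.242741 = 4.1196
Σp_latiᵢ² = 0.0277² + 0.2213² + 0.1067² + 0.0949² + 0.2609² + 0.2885² = 0.000767 + 0.048974 + 0.011385 + 0.009006 + 0.068069 + 0.083232 = 0.221433
B_lati = 1 / 0.221433 = 4.5160
Highest B → broadest niche (most generalist): Phratora vulgatissima (B = 4.95).

Phratora vulgatissima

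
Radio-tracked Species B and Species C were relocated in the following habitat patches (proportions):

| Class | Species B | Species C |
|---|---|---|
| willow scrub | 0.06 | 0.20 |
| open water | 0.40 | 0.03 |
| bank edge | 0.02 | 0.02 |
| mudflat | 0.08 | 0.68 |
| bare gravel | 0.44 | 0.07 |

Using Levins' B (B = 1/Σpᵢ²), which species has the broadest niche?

Σp_Bᵢ² = 0.06² + 0.40² + 0.02² + 0.08² + 0.44² = 0.0036 + 0.1600 + 0.0004 + 0.0064 + 0.1936 = 0.3640
B_B = 1 / 0.3640 = 2.7473
Σp_Cᵢ² = 0.20² + 0.03² + 0.02² + 0.68² + 0.07² = 0.0400 + 0.0009 + 0.0004 + 0.4624 + 0.0049 = 0.5086
B_C = 1 / 0.5086 = 1.9662
Highest B → broadest niche (most generalist): Species B (B = 2.75).

Species B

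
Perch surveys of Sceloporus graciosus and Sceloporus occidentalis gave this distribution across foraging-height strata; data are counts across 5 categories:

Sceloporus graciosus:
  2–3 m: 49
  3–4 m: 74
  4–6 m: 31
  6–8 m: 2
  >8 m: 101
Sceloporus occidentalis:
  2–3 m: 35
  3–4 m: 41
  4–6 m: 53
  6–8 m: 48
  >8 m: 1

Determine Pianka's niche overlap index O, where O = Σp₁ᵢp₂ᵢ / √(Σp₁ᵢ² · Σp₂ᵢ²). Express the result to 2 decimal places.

Proportions for Sceloporus graciosus (n=257): 49/257=0.1907, 74/257=0.2879, 31/257=0.1206, 2/257=0.0078, 101/257=0.3930
Proportions for Sceloporus occidentalis (n=178): 35/178=0.1966, 41/178=0.2303, 53/178=0.2978, 48/178=0.2697, 1/178=0.0056
Σ p₁ᵢp₂ᵢ = 0.037492 + 0.066303 + 0.035915 + 0.002104 + 0.002201 = 0.144015
Σp_1ᵢ² = 0.1907² + 0.2879² + 0.1206² + 0.0078² + 0.3930² = 0.036366 + 0.082886 + 0.014544 + 0.000061 + 0.154449 = 0.288306
Σp_2ᵢ² = 0.1966² + 0.2303² + 0.2978² + 0.2697² + 0.0056² = 0.038652 + 0.053038 + 0.088685 + 0.072738 + 0.000031 = 0.253144
O = 0.144015 / √(0.288306 × 0.253144) = 0.144015 / 0.2701535 = 0.5331

0.53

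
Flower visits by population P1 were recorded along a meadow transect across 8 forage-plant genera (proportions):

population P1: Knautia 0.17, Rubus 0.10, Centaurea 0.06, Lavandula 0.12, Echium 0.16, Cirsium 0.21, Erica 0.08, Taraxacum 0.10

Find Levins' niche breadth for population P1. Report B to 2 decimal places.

Σpᵢ² = 0.17² + 0.10² + 0.06² + 0.12² + 0.16² + 0.21² + 0.08² + 0.10² = 0.0289 + 0.0100 + 0.0036 + 0.0144 + 0.0256 + 0.0441 + 0.0064 + 0.0100 = 0.1430
B = 1 / 0.1430 = 6.9930

6.99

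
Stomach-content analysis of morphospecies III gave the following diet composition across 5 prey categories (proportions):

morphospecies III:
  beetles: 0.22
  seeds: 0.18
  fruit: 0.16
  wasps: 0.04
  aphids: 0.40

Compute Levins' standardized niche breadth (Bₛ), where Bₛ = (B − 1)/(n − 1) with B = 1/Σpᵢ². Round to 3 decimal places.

Σpᵢ² = 0.22² + 0.18² + 0.16² + 0.04² + 0.40² = 0.0484 + 0.0324 + 0.0256 + 0.0016 + 0.1600 = 0.2680
B = 1 / 0.2680 = 3.73134
Bₛ = (B − 1)/(n − 1) = (3.73134 − 1)/(5 − 1) = 2.73134/4 = 0.68284

0.683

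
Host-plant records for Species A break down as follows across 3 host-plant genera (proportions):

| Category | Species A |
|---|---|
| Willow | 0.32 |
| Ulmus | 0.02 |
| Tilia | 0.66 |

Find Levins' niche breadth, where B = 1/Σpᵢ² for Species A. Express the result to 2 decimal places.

Σpᵢ² = 0.32² + 0.02² + 0.66² = 0.1024 + 0.0004 + 0.4356 = 0.5384
B = 1 / 0.5384 = 1.8574

1.86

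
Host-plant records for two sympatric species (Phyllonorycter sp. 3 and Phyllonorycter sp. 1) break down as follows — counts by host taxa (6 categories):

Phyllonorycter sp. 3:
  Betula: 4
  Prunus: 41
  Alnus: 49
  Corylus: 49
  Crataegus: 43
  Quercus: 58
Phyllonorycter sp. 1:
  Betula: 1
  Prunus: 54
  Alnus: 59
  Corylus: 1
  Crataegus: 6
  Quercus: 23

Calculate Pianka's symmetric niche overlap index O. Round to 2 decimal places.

0.75

Proportions for Phyllonorycter sp. 3 (n=244): 4/244=0.0164, 41/244=0.1680, 49/244=0.2008, 49/244=0.2008, 43/244=0.1762, 58/244=0.2377
Proportions for Phyllonorycter sp. 1 (n=144): 1/144=0.0069, 54/144=0.3750, 59/144=0.4097, 1/144=0.0069, 6/144=0.0417, 23/144=0.1597
Σ p₁ᵢp₂ᵢ = 0.000113 + 0.063000 + 0.082268 + 0.001386 + 0.007348 + 0.037961 = 0.192076
Σp_1ᵢ² = 0.0164² + 0.1680² + 0.2008² + 0.2008² + 0.1762² + 0.2377² = 0.000269 + 0.028224 + 0.040321 + 0.040321 + 0.031046 + 0.056501 = 0.196682
Σp_2ᵢ² = 0.0069² + 0.3750² + 0.4097² + 0.0069² + 0.0417² + 0.1597² = 0.000048 + 0.140625 + 0.167854 + 0.000048 + 0.001739 + 0.025504 = 0.335818
O = 0.192076 / √(0.196682 × 0.335818) = 0.192076 / 0.2570007 = 0.7474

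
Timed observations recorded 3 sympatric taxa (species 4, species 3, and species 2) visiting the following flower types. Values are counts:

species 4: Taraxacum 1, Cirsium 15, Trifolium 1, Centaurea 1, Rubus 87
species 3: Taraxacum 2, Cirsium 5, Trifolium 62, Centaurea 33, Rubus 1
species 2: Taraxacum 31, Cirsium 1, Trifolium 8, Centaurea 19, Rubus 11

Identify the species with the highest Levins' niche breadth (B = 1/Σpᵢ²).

Proportions for species 4 (n=105): 1/105=0.0095, 15/105=0.1429, 1/105=0.0095, 1/105=0.0095, 87/105=0.8286
Proportions for species 3 (n=103): 2/103=0.0194, 5/103=0.0485, 62/103=0.6019, 33/103=0.3204, 1/103=0.0097
Proportions for species 2 (n=70): 31/70=0.4429, 1/70=0.0143, 8/70=0.1143, 19/70=0.2714, 11/70=0.1571
Σp_4ᵢ² = 0.0095² + 0.1429² + 0.0095² + 0.0095² + 0.8286² = 0.000090 + 0.020420 + 0.000090 + 0.000090 + 0.686578 = 0.707268
B_4 = 1 / 0.707268 = 1.4139
Σp_3ᵢ² = 0.0194² + 0.0485² + 0.6019² + 0.3204² + 0.0097² = 0.000376 + 0.002352 + 0.362284 + 0.102656 + 0.000094 = 0.467762
B_3 = 1 / 0.467762 = 2.1378
Σp_2ᵢ² = 0.4429² + 0.0143² + 0.1143² + 0.2714² + 0.1571² = 0.196160 + 0.000204 + 0.013064 + 0.073658 + 0.024680 = 0.307766
B_2 = 1 / 0.307766 = 3.2492
Highest B → broadest niche (most generalist): species 2 (B = 3.25).

species 2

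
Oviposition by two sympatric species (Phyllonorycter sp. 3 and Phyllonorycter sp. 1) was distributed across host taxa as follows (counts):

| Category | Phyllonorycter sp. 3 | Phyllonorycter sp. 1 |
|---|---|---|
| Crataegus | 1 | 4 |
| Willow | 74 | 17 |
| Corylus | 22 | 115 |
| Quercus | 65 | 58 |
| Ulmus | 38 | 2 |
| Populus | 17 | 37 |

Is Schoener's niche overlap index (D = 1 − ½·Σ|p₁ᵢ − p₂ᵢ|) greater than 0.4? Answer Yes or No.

Yes

Proportions for Phyllonorycter sp. 3 (n=217): 1/217=0.0046, 74/217=0.3410, 22/217=0.1014, 65/217=0.2995, 38/217=0.1751, 17/217=0.0783
Proportions for Phyllonorycter sp. 1 (n=233): 4/233=0.0172, 17/233=0.0730, 115/233=0.4936, 58/233=0.2489, 2/233=0.0086, 37/233=0.1588
Σ|p₁ᵢ − p₂ᵢ| = 0.0126 + 0.2680 + 0.3922 + 0.0506 + 0.1665 + 0.0805 = 0.9704
D = 1 − ½ × 0.9704 = 1 − 0.48520 = 0.51480
D = 0.51480 > 0.4 → Yes.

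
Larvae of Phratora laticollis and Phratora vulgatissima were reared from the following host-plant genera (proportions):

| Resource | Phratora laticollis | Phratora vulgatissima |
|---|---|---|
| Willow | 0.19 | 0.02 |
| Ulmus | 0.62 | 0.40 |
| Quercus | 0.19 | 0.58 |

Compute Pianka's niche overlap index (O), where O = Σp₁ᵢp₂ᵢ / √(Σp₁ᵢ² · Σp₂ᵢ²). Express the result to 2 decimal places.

Σ p₁ᵢp₂ᵢ = 0.0038 + 0.2480 + 0.1102 = 0.3620
Σp_1ᵢ² = 0.19² + 0.62² + 0.19² = 0.0361 + 0.3844 + 0.0361 = 0.4566
Σp_2ᵢ² = 0.02² + 0.40² + 0.58² = 0.0004 + 0.1600 + 0.3364 = 0.4968
O = 0.3620 / √(0.4566 × 0.4968) = 0.3620 / 0.47628 = 0.7601

0.76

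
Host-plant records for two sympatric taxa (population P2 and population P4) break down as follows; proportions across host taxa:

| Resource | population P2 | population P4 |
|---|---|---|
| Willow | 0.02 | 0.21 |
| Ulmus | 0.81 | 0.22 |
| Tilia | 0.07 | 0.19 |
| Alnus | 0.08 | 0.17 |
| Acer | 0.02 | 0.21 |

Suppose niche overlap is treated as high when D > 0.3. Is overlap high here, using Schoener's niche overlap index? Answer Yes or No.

Yes

Σ|p₁ᵢ − p₂ᵢ| = 0.19 + 0.59 + 0.12 + 0.09 + 0.19 = 1.18
D = 1 − ½ × 1.18 = 1 − 0.590 = 0.4100
D = 0.4100 > 0.3 → Yes.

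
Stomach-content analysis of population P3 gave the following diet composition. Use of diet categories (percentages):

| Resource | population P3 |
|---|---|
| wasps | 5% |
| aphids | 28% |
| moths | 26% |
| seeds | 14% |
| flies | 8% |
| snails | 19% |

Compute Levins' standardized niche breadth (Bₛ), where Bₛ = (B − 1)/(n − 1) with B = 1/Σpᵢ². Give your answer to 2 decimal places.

Convert percentages to proportions (divide by 100).
Σpᵢ² = 0.05² + 0.28² + 0.26² + 0.14² + 0.08² + 0.19² = 0.0025 + 0.0784 + 0.0676 + 0.0196 + 0.0064 + 0.0361 = 0.2106
B = 1 / 0.2106 = 4.7483
Bₛ = (B − 1)/(n − 1) = (4.7483 − 1)/(6 − 1) = 3.7483/5 = 0.7497

0.75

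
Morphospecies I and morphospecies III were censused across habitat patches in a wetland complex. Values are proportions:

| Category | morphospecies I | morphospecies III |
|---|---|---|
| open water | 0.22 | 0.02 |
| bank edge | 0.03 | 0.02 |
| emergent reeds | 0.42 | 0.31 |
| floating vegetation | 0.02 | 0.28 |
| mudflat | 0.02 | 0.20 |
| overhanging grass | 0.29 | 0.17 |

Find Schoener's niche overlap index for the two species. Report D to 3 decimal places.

0.560

Σ|p₁ᵢ − p₂ᵢ| = 0.20 + 0.01 + 0.11 + 0.26 + 0.18 + 0.12 = 0.88
D = 1 − ½ × 0.88 = 1 − 0.440 = 0.56000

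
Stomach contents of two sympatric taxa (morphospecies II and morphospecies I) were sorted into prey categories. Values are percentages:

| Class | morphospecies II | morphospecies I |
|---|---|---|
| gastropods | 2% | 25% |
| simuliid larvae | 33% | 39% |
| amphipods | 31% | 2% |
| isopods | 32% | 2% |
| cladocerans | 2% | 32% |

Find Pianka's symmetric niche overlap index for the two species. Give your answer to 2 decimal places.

Convert percentages to proportions (divide by 100).
Σ p₁ᵢp₂ᵢ = 0.0050 + 0.1287 + 0.0062 + 0.0064 + 0.0064 = 0.1527
Σp_1ᵢ² = 0.02² + 0.33² + 0.31² + 0.32² + 0.02² = 0.0004 + 0.1089 + 0.0961 + 0.1024 + 0.0004 = 0.3082
Σp_2ᵢ² = 0.25² + 0.39² + 0.02² + 0.02² + 0.32² = 0.0625 + 0.1521 + 0.0004 + 0.0004 + 0.1024 = 0.3178
O = 0.1527 / √(0.3082 × 0.3178) = 0.1527 / 0.31296 = 0.4879

0.49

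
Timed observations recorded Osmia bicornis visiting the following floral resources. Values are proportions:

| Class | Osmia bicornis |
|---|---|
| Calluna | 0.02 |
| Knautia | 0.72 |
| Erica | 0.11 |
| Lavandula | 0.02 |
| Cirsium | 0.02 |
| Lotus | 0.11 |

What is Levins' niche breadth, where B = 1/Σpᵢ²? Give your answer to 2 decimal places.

1.84

Σpᵢ² = 0.02² + 0.72² + 0.11² + 0.02² + 0.02² + 0.11² = 0.0004 + 0.5184 + 0.0121 + 0.0004 + 0.0004 + 0.0121 = 0.5438
B = 1 / 0.5438 = 1.8389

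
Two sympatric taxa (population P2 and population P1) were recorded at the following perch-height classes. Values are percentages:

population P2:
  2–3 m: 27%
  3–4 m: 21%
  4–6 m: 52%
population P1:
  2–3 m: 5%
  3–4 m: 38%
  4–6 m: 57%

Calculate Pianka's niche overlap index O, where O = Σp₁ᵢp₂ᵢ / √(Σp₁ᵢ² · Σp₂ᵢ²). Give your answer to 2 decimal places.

0.91

Convert percentages to proportions (divide by 100).
Σ p₁ᵢp₂ᵢ = 0.0135 + 0.0798 + 0.2964 = 0.3897
Σp_1ᵢ² = 0.27² + 0.21² + 0.52² = 0.0729 + 0.0441 + 0.2704 = 0.3874
Σp_2ᵢ² = 0.05² + 0.38² + 0.57² = 0.0025 + 0.1444 + 0.3249 = 0.4718
O = 0.3897 / √(0.3874 × 0.4718) = 0.3897 / 0.42752 = 0.9115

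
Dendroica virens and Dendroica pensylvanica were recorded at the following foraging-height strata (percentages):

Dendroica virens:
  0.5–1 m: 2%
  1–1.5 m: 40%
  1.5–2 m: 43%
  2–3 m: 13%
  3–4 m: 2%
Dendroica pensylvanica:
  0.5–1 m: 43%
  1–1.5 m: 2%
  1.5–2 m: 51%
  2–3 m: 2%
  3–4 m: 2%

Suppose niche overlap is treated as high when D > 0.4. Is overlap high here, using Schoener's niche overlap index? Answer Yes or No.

Yes

Convert percentages to proportions (divide by 100).
Σ|p₁ᵢ − p₂ᵢ| = 0.41 + 0.38 + 0.08 + 0.11 + 0.00 = 0.98
D = 1 − ½ × 0.98 = 1 − 0.490 = 0.5100
D = 0.5100 > 0.4 → Yes.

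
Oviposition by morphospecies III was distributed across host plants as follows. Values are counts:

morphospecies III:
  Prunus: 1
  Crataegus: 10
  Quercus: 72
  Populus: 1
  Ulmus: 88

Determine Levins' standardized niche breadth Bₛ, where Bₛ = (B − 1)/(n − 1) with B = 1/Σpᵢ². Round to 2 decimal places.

0.32

Proportions for morphospecies III (n=172): 1/172=0.0058, 10/172=0.0581, 72/172=0.4186, 1/172=0.0058, 88/172=0.5116
Σpᵢ² = 0.0058² + 0.0581² + 0.4186² + 0.0058² + 0.5116² = 0.000034 + 0.003376 + 0.175226 + 0.000034 + 0.261735 = 0.440405
B = 1 / 0.440405 = 2.2706
Bₛ = (B − 1)/(n − 1) = (2.2706 − 1)/(5 − 1) = 1.2706/4 = 0.3177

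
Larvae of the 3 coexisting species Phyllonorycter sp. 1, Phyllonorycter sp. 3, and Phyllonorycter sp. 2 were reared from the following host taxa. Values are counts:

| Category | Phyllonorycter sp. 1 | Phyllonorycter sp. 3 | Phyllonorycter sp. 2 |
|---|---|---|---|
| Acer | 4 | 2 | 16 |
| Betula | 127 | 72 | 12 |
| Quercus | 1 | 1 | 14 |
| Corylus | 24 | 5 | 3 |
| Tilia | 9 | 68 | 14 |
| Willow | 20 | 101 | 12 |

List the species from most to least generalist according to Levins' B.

Phyllonorycter sp. 2 > Phyllonorycter sp. 3 > Phyllonorycter sp. 1

Proportions for Phyllonorycter sp. 1 (n=185): 4/185=0.0216, 127/185=0.6865, 1/185=0.0054, 24/185=0.1297, 9/185=0.0486, 20/185=0.1081
Proportions for Phyllonorycter sp. 3 (n=249): 2/249=0.0080, 72/249=0.2892, 1/249=0.0040, 5/249=0.0201, 68/249=0.2731, 101/249=0.4056
Proportions for Phyllonorycter sp. 2 (n=71): 16/71=0.2254, 12/71=0.1690, 14/71=0.1972, 3/71=0.0423, 14/71=0.1972, 12/71=0.1690
Σp_1ᵢ² = 0.0216² + 0.6865² + 0.0054² + 0.1297² + 0.0486² + 0.1081² = 0.000467 + 0.471282 + 0.000029 + 0.016822 + 0.002362 + 0.011686 = 0.502648
B_1 = 1 / 0.502648 = 1.9895
Σp_3ᵢ² = 0.0080² + 0.2892² + 0.0040² + 0.0201² + 0.2731² + 0.4056² = 0.000064 + 0.083637 + 0.000016 + 0.000404 + 0.074584 + 0.164511 = 0.323216
B_3 = 1 / 0.323216 = 3.0939
Σp_2ᵢ² = 0.2254² + 0.1690² + 0.1972² + 0.0423² + 0.1972² + 0.1690² = 0.050805 + 0.028561 + 0.038888 + 0.001789 + 0.038888 + 0.028561 = 0.187492
B_2 = 1 / 0.187492 = 5.3336
Ranking by B (broadest → narrowest): Phyllonorycter sp. 2 (5.33) > Phyllonorycter sp. 3 (3.09) > Phyllonorycter sp. 1 (1.99)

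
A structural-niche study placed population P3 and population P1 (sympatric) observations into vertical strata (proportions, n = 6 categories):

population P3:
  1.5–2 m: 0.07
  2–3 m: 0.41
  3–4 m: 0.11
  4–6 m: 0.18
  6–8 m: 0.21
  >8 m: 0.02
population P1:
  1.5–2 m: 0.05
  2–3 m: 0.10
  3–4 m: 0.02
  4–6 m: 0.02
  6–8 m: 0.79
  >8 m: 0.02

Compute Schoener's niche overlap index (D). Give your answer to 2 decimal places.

Σ|p₁ᵢ − p₂ᵢ| = 0.02 + 0.31 + 0.09 + 0.16 + 0.58 + 0.00 = 1.16
D = 1 − ½ × 1.16 = 1 − 0.580 = 0.4200

0.42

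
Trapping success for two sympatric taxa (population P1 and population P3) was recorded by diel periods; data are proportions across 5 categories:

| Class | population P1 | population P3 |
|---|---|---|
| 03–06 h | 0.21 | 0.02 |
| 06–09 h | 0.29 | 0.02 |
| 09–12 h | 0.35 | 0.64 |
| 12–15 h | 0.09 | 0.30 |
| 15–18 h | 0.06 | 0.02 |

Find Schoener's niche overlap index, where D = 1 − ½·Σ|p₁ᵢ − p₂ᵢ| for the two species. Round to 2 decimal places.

Σ|p₁ᵢ − p₂ᵢ| = 0.19 + 0.27 + 0.29 + 0.21 + 0.04 = 1.00
D = 1 − ½ × 1.00 = 1 − 0.500 = 0.5000

0.50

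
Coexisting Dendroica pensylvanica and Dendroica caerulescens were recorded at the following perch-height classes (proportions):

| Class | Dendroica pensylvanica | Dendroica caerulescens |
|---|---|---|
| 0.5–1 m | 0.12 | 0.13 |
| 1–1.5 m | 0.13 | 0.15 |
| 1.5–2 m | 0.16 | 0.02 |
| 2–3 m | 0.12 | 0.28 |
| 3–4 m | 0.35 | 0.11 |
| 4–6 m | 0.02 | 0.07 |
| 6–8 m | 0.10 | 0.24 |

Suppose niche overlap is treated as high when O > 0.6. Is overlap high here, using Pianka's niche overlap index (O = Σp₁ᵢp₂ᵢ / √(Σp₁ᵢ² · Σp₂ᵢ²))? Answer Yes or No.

Σ p₁ᵢp₂ᵢ = 0.0156 + 0.0195 + 0.0032 + 0.0336 + 0.0385 + 0.0014 + 0.0240 = 0.1358
Σp_1ᵢ² = 0.12² + 0.13² + 0.16² + 0.12² + 0.35² + 0.02² + 0.10² = 0.0144 + 0.0169 + 0.0256 + 0.0144 + 0.1225 + 0.0004 + 0.0100 = 0.2042
Σp_2ᵢ² = 0.13² + 0.15² + 0.02² + 0.28² + 0.11² + 0.07² + 0.24² = 0.0169 + 0.0225 + 0.0004 + 0.0784 + 0.0121 + 0.0049 + 0.0576 = 0.1928
O = 0.1358 / √(0.2042 × 0.1928) = 0.1358 / 0.19842 = 0.6844
O = 0.6844 > 0.6 → Yes.

Yes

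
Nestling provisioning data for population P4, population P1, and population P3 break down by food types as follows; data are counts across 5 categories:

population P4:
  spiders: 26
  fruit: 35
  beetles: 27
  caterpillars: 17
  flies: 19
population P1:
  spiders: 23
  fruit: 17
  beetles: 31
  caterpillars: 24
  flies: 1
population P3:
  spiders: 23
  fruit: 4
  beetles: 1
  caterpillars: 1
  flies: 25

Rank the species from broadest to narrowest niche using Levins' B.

population P4 > population P1 > population P3

Proportions for population P4 (n=124): 26/124=0.2097, 35/124=0.2823, 27/124=0.2177, 17/124=0.1371, 19/124=0.1532
Proportions for population P1 (n=96): 23/96=0.2396, 17/96=0.1771, 31/96=0.3229, 24/96=0.2500, 1/96=0.0104
Proportions for population P3 (n=54): 23/54=0.4259, 4/54=0.0741, 1/54=0.0185, 1/54=0.0185, 25/54=0.4630
Σp_P4ᵢ² = 0.2097² + 0.2823² + 0.2177² + 0.1371² + 0.1532² = 0.043974 + 0.079693 + 0.047393 + 0.018796 + 0.023470 = 0.213326
B_P4 = 1 / 0.213326 = 4.6877
Σp_P1ᵢ² = 0.2396² + 0.1771² + 0.3229² + 0.2500² + 0.0104² = 0.057408 + 0.031364 + 0.104264 + 0.062500 + 0.000108 = 0.255644
B_P1 = 1 / 0.255644 = 3.9117
Σp_P3ᵢ² = 0.4259² + 0.0741² + 0.0185² + 0.0185² + 0.4630² = 0.181391 + 0.005491 + 0.000342 + 0.000342 + 0.214369 = 0.401935
B_P3 = 1 / 0.401935 = 2.4880
Ranking by B (broadest → narrowest): population P4 (4.69) > population P1 (3.91) > population P3 (2.49)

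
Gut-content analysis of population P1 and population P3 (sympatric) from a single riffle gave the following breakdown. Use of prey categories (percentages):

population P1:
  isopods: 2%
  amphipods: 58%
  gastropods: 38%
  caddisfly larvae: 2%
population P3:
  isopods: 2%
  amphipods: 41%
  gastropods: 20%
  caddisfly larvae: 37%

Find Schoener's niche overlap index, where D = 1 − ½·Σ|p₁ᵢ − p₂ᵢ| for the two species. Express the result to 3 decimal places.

Convert percentages to proportions (divide by 100).
Σ|p₁ᵢ − p₂ᵢ| = 0.00 + 0.17 + 0.18 + 0.35 = 0.70
D = 1 − ½ × 0.70 = 1 − 0.350 = 0.65000

0.650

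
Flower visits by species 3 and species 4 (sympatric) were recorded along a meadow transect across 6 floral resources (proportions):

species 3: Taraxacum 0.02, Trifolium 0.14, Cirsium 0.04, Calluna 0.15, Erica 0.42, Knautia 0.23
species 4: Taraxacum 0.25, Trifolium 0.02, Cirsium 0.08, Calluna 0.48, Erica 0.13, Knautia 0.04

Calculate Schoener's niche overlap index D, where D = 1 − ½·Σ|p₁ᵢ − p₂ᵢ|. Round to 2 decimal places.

0.40

Σ|p₁ᵢ − p₂ᵢ| = 0.23 + 0.12 + 0.04 + 0.33 + 0.29 + 0.19 = 1.20
D = 1 − ½ × 1.20 = 1 − 0.600 = 0.4000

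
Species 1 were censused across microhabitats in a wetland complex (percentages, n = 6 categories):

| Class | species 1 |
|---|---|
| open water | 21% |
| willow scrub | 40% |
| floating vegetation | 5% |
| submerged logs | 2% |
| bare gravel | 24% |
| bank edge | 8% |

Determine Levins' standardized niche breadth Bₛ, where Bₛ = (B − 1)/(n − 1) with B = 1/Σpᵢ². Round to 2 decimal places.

0.54

Convert percentages to proportions (divide by 100).
Σpᵢ² = 0.21² + 0.40² + 0.05² + 0.02² + 0.24² + 0.08² = 0.0441 + 0.1600 + 0.0025 + 0.0004 + 0.0576 + 0.0064 = 0.2710
B = 1 / 0.2710 = 3.6900
Bₛ = (B − 1)/(n − 1) = (3.6900 − 1)/(6 − 1) = 2.6900/5 = 0.5380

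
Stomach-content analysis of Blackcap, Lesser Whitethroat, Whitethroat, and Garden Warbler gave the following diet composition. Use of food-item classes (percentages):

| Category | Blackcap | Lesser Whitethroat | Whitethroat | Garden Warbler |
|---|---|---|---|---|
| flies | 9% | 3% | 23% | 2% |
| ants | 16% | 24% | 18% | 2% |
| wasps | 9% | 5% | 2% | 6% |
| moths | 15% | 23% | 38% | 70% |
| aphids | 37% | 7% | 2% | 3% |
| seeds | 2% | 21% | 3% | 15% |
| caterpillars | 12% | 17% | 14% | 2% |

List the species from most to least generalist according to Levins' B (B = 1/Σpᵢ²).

Convert percentages to proportions (divide by 100).
Σp_Blacᵢ² = 0.09² + 0.16² + 0.09² + 0.15² + 0.37² + 0.02² + 0.12² = 0.0081 + 0.0256 + 0.0081 + 0.0225 + 0.1369 + 0.0004 + 0.0144 = 0.2160
B_Blac = 1 / 0.2160 = 4.6296
Σp_Lessᵢ² = 0.03² + 0.24² + 0.05² + 0.23² + 0.07² + 0.21² + 0.17² = 0.0009 + 0.0576 + 0.0025 + 0.0529 + 0.0049 + 0.0441 + 0.0289 = 0.1918
B_Less = 1 / 0.1918 = 5.2138
Σp_Whitᵢ² = 0.23² + 0.18² + 0.02² + 0.38² + 0.02² + 0.03² + 0.14² = 0.0529 + 0.0324 + 0.0004 + 0.1444 + 0.0004 + 0.0009 + 0.0196 = 0.2510
B_Whit = 1 / 0.2510 = 3.9841
Σp_Gardᵢ² = 0.02² + 0.02² + 0.06² + 0.70² + 0.03² + 0.15² + 0.02² = 0.0004 + 0.0004 + 0.0036 + 0.4900 + 0.0009 + 0.0225 + 0.0004 = 0.5182
B_Gard = 1 / 0.5182 = 1.9298
Ranking by B (broadest → narrowest): Lesser Whitethroat (5.21) > Blackcap (4.63) > Whitethroat (3.98) > Garden Warbler (1.93)

Lesser Whitethroat > Blackcap > Whitethroat > Garden Warbler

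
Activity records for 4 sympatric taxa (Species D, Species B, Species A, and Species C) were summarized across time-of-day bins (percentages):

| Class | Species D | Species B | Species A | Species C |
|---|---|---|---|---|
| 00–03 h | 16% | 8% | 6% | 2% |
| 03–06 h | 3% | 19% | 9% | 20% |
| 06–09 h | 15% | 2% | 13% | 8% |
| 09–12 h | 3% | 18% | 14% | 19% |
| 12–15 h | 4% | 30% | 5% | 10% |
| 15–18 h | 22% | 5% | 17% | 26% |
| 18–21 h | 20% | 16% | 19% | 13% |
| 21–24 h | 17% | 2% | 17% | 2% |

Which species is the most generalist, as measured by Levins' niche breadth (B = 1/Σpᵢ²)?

Species A

Convert percentages to proportions (divide by 100).
Σp_Dᵢ² = 0.16² + 0.03² + 0.15² + 0.03² + 0.04² + 0.22² + 0.20² + 0.17² = 0.0256 + 0.0009 + 0.0225 + 0.0009 + 0.0016 + 0.0484 + 0.0400 + 0.0289 = 0.1688
B_D = 1 / 0.1688 = 5.9242
Σp_Bᵢ² = 0.08² + 0.19² + 0.02² + 0.18² + 0.30² + 0.05² + 0.16² + 0.02² = 0.0064 + 0.0361 + 0.0004 + 0.0324 + 0.0900 + 0.0025 + 0.0256 + 0.0004 = 0.1938
B_B = 1 / 0.1938 = 5.1600
Σp_Aᵢ² = 0.06² + 0.09² + 0.13² + 0.14² + 0.05² + 0.17² + 0.19² + 0.17² = 0.0036 + 0.0081 + 0.0169 + 0.0196 + 0.0025 + 0.0289 + 0.0361 + 0.0289 = 0.1446
B_A = 1 / 0.1446 = 6.9156
Σp_Cᵢ² = 0.02² + 0.20² + 0.08² + 0.19² + 0.10² + 0.26² + 0.13² + 0.02² = 0.0004 + 0.0400 + 0.0064 + 0.0361 + 0.0100 + 0.0676 + 0.0169 + 0.0004 = 0.1778
B_C = 1 / 0.1778 = 5.6243
Highest B → broadest niche (most generalist): Species A (B = 6.92).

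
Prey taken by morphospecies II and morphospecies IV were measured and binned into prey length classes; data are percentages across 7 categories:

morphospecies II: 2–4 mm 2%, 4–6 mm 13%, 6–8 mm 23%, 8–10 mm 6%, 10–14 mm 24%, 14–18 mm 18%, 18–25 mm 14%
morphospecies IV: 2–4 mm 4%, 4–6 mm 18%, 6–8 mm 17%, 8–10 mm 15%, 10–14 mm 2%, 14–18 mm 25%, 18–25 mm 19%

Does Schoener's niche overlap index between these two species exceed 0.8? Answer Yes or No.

Convert percentages to proportions (divide by 100).
Σ|p₁ᵢ − p₂ᵢ| = 0.02 + 0.05 + 0.06 + 0.09 + 0.22 + 0.07 + 0.05 = 0.56
D = 1 − ½ × 0.56 = 1 − 0.280 = 0.7200
D = 0.7200 < 0.8 → No.

No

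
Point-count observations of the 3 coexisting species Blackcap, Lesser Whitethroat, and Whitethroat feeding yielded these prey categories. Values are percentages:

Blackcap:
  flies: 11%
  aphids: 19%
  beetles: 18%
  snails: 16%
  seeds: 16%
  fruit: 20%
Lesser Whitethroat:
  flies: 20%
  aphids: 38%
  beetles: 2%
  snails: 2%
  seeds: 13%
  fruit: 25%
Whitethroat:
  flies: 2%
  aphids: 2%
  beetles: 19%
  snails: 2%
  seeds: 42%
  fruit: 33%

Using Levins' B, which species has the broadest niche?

Convert percentages to proportions (divide by 100).
Σp_Blacᵢ² = 0.11² + 0.19² + 0.18² + 0.16² + 0.16² + 0.20² = 0.0121 + 0.0361 + 0.0324 + 0.0256 + 0.0256 + 0.0400 = 0.1718
B_Blac = 1 / 0.1718 = 5.8207
Σp_Lessᵢ² = 0.20² + 0.38² + 0.02² + 0.02² + 0.13² + 0.25² = 0.0400 + 0.1444 + 0.0004 + 0.0004 + 0.0169 + 0.0625 = 0.2646
B_Less = 1 / 0.2646 = 3.7793
Σp_Whitᵢ² = 0.02² + 0.02² + 0.19² + 0.02² + 0.42² + 0.33² = 0.0004 + 0.0004 + 0.0361 + 0.0004 + 0.1764 + 0.1089 = 0.3226
B_Whit = 1 / 0.3226 = 3.0998
Highest B → broadest niche (most generalist): Blackcap (B = 5.82).

Blackcap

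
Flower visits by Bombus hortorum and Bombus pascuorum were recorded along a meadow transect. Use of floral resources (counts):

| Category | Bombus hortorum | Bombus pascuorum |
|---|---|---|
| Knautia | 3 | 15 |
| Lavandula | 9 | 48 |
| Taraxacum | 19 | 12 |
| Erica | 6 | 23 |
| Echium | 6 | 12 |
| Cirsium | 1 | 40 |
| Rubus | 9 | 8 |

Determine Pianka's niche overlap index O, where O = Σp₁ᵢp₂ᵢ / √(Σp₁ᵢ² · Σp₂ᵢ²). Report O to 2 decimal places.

0.59

Proportions for Bombus hortorum (n=53): 3/53=0.0566, 9/53=0.1698, 19/53=0.3585, 6/53=0.1132, 6/53=0.1132, 1/53=0.0189, 9/53=0.1698
Proportions for Bombus pascuorum (n=158): 15/158=0.0949, 48/158=0.3038, 12/158=0.0759, 23/158=0.1456, 12/158=0.0759, 40/158=0.2532, 8/158=0.0506
Σ p₁ᵢp₂ᵢ = 0.005371 + 0.051585 + 0.027210 + 0.016482 + 0.008592 + 0.004785 + 0.008592 = 0.122617
Σp_1ᵢ² = 0.0566² + 0.1698² + 0.3585² + 0.1132² + 0.1132² + 0.0189² + 0.1698² = 0.003204 + 0.028832 + 0.128522 + 0.012814 + 0.012814 + 0.000357 + 0.028832 = 0.215375
Σp_2ᵢ² = 0.0949² + 0.3038² + 0.0759² + 0.1456² + 0.0759² + 0.2532² + 0.0506² = 0.009006 + 0.092294 + 0.005761 + 0.021199 + 0.005761 + 0.064110 + 0.002560 = 0.200691
O = 0.122617 / √(0.215375 × 0.200691) = 0.122617 / 0.2079034 = 0.5898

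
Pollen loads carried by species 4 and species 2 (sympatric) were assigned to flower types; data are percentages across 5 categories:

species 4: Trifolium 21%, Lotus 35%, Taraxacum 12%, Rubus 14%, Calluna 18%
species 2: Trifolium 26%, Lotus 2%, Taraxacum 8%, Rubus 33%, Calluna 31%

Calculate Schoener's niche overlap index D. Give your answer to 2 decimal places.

0.63

Convert percentages to proportions (divide by 100).
Σ|p₁ᵢ − p₂ᵢ| = 0.05 + 0.33 + 0.04 + 0.19 + 0.13 = 0.74
D = 1 − ½ × 0.74 = 1 − 0.370 = 0.6300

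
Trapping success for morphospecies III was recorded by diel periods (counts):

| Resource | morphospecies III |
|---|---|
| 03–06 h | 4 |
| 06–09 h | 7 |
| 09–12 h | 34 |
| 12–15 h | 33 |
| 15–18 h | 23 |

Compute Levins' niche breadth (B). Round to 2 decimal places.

3.59

Proportions for morphospecies III (n=101): 4/101=0.0396, 7/101=0.0693, 34/101=0.3366, 33/101=0.3267, 23/101=0.2277
Σpᵢ² = 0.0396² + 0.0693² + 0.3366² + 0.3267² + 0.2277² = 0.001568 + 0.004802 + 0.113300 + 0.106733 + 0.051847 = 0.278250
B = 1 / 0.278250 = 3.5939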